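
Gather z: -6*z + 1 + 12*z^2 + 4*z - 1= 12*z^2 - 2*z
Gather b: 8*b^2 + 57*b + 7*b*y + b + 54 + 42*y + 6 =8*b^2 + b*(7*y + 58) + 42*y + 60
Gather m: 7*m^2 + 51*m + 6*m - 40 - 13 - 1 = 7*m^2 + 57*m - 54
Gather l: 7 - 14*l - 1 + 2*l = 6 - 12*l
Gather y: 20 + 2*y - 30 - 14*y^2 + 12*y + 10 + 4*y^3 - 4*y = 4*y^3 - 14*y^2 + 10*y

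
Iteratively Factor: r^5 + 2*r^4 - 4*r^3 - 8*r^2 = (r)*(r^4 + 2*r^3 - 4*r^2 - 8*r) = r*(r - 2)*(r^3 + 4*r^2 + 4*r) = r^2*(r - 2)*(r^2 + 4*r + 4) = r^2*(r - 2)*(r + 2)*(r + 2)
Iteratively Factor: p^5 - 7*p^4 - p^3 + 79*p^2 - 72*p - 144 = (p + 1)*(p^4 - 8*p^3 + 7*p^2 + 72*p - 144) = (p - 4)*(p + 1)*(p^3 - 4*p^2 - 9*p + 36) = (p - 4)*(p + 1)*(p + 3)*(p^2 - 7*p + 12) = (p - 4)*(p - 3)*(p + 1)*(p + 3)*(p - 4)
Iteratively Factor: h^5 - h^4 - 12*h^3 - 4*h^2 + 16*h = (h + 2)*(h^4 - 3*h^3 - 6*h^2 + 8*h) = (h - 1)*(h + 2)*(h^3 - 2*h^2 - 8*h) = (h - 1)*(h + 2)^2*(h^2 - 4*h) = (h - 4)*(h - 1)*(h + 2)^2*(h)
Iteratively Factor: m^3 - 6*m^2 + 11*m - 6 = (m - 2)*(m^2 - 4*m + 3) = (m - 3)*(m - 2)*(m - 1)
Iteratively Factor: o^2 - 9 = (o - 3)*(o + 3)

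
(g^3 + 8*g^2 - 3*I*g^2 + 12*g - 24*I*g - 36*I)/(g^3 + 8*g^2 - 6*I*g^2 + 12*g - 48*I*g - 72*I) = (g - 3*I)/(g - 6*I)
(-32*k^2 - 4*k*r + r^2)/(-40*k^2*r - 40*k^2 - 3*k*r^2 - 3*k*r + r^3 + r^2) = (4*k + r)/(5*k*r + 5*k + r^2 + r)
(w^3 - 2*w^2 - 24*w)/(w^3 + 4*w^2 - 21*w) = (w^2 - 2*w - 24)/(w^2 + 4*w - 21)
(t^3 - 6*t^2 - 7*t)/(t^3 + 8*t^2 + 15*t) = (t^2 - 6*t - 7)/(t^2 + 8*t + 15)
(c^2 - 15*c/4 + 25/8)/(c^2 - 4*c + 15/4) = (4*c - 5)/(2*(2*c - 3))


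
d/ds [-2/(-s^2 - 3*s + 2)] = 2*(-2*s - 3)/(s^2 + 3*s - 2)^2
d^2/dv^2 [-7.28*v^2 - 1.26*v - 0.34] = -14.5600000000000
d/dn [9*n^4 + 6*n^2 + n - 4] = 36*n^3 + 12*n + 1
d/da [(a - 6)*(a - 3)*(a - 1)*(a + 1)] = 4*a^3 - 27*a^2 + 34*a + 9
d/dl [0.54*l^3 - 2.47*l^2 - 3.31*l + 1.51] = 1.62*l^2 - 4.94*l - 3.31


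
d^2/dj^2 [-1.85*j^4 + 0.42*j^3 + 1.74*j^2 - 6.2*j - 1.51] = -22.2*j^2 + 2.52*j + 3.48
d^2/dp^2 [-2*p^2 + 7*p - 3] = -4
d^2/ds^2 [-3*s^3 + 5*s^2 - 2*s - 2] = 10 - 18*s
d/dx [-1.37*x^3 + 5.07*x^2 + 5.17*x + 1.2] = -4.11*x^2 + 10.14*x + 5.17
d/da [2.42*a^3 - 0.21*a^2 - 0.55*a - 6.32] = 7.26*a^2 - 0.42*a - 0.55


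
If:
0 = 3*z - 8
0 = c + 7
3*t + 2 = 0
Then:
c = -7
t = -2/3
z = 8/3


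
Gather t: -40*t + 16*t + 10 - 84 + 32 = -24*t - 42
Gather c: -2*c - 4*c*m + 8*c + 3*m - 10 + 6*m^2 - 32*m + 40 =c*(6 - 4*m) + 6*m^2 - 29*m + 30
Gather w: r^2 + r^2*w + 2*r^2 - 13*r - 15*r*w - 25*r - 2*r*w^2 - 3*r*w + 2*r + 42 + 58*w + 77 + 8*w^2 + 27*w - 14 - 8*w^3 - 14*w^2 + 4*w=3*r^2 - 36*r - 8*w^3 + w^2*(-2*r - 6) + w*(r^2 - 18*r + 89) + 105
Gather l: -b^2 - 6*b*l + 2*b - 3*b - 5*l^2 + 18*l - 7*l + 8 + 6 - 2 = -b^2 - b - 5*l^2 + l*(11 - 6*b) + 12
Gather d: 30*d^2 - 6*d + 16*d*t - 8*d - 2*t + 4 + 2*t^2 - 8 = 30*d^2 + d*(16*t - 14) + 2*t^2 - 2*t - 4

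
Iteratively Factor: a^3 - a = (a + 1)*(a^2 - a) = (a - 1)*(a + 1)*(a)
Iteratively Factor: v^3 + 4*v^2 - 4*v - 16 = (v + 2)*(v^2 + 2*v - 8) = (v + 2)*(v + 4)*(v - 2)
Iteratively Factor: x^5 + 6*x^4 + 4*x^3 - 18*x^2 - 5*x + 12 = (x - 1)*(x^4 + 7*x^3 + 11*x^2 - 7*x - 12) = (x - 1)*(x + 3)*(x^3 + 4*x^2 - x - 4) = (x - 1)*(x + 1)*(x + 3)*(x^2 + 3*x - 4) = (x - 1)^2*(x + 1)*(x + 3)*(x + 4)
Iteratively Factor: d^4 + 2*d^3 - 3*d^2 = (d)*(d^3 + 2*d^2 - 3*d) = d^2*(d^2 + 2*d - 3) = d^2*(d - 1)*(d + 3)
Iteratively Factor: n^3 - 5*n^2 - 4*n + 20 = (n - 5)*(n^2 - 4) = (n - 5)*(n + 2)*(n - 2)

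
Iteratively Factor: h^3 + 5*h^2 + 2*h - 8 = (h + 4)*(h^2 + h - 2) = (h + 2)*(h + 4)*(h - 1)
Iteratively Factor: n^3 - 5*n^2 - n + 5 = (n - 1)*(n^2 - 4*n - 5) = (n - 1)*(n + 1)*(n - 5)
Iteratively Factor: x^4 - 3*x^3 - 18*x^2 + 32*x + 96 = (x + 2)*(x^3 - 5*x^2 - 8*x + 48) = (x - 4)*(x + 2)*(x^2 - x - 12) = (x - 4)*(x + 2)*(x + 3)*(x - 4)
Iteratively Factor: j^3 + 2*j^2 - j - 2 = (j - 1)*(j^2 + 3*j + 2) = (j - 1)*(j + 2)*(j + 1)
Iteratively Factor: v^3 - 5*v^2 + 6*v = (v)*(v^2 - 5*v + 6) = v*(v - 3)*(v - 2)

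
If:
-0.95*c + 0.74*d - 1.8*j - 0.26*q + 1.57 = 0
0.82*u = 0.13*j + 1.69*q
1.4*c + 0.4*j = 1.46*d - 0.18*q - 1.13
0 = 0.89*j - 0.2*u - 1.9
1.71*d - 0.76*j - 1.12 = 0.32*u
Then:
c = -0.20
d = 0.82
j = 1.52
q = -1.44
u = -2.72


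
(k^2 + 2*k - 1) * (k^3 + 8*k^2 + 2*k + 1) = k^5 + 10*k^4 + 17*k^3 - 3*k^2 - 1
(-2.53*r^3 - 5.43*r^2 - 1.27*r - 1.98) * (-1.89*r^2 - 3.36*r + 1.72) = 4.7817*r^5 + 18.7635*r^4 + 16.2935*r^3 - 1.3302*r^2 + 4.4684*r - 3.4056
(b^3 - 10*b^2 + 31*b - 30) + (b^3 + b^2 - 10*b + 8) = 2*b^3 - 9*b^2 + 21*b - 22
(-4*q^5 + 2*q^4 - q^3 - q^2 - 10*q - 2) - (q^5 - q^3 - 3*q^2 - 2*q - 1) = -5*q^5 + 2*q^4 + 2*q^2 - 8*q - 1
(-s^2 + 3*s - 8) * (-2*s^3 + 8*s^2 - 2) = 2*s^5 - 14*s^4 + 40*s^3 - 62*s^2 - 6*s + 16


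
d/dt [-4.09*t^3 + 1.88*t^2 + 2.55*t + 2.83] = -12.27*t^2 + 3.76*t + 2.55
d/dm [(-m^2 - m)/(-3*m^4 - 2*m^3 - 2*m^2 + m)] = (-6*m^3 - 11*m^2 - 4*m - 3)/(9*m^6 + 12*m^5 + 16*m^4 + 2*m^3 - 4*m + 1)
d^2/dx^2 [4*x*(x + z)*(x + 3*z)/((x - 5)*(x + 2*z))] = 8*(x*(x - 5)^2*(x + z)*(x + 3*z) + x*(x - 5)*(x + z)*(x + 2*z)*(x + 3*z) + x*(x + z)*(x + 2*z)^2*(x + 3*z) + (x - 5)^2*(x + 2*z)^2*(3*x + 4*z) - (x - 5)^2*(x + 2*z)*(x*(x + z) + x*(x + 3*z) + (x + z)*(x + 3*z)) - (x - 5)*(x + 2*z)^2*(x*(x + z) + x*(x + 3*z) + (x + z)*(x + 3*z)))/((x - 5)^3*(x + 2*z)^3)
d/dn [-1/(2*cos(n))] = -sin(n)/(2*cos(n)^2)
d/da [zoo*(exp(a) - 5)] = zoo*exp(a)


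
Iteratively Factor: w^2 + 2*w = (w + 2)*(w)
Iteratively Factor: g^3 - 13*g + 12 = (g - 3)*(g^2 + 3*g - 4) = (g - 3)*(g - 1)*(g + 4)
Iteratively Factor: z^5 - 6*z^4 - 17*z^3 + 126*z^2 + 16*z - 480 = (z - 3)*(z^4 - 3*z^3 - 26*z^2 + 48*z + 160) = (z - 4)*(z - 3)*(z^3 + z^2 - 22*z - 40) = (z - 4)*(z - 3)*(z + 4)*(z^2 - 3*z - 10) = (z - 5)*(z - 4)*(z - 3)*(z + 4)*(z + 2)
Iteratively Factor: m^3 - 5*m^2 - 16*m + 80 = (m - 4)*(m^2 - m - 20) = (m - 4)*(m + 4)*(m - 5)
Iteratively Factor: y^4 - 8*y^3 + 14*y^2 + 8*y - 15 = (y - 5)*(y^3 - 3*y^2 - y + 3) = (y - 5)*(y + 1)*(y^2 - 4*y + 3) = (y - 5)*(y - 1)*(y + 1)*(y - 3)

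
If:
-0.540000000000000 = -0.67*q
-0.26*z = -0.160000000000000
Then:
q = 0.81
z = 0.62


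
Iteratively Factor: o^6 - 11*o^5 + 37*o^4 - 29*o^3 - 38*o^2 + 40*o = (o - 2)*(o^5 - 9*o^4 + 19*o^3 + 9*o^2 - 20*o) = o*(o - 2)*(o^4 - 9*o^3 + 19*o^2 + 9*o - 20) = o*(o - 2)*(o + 1)*(o^3 - 10*o^2 + 29*o - 20) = o*(o - 4)*(o - 2)*(o + 1)*(o^2 - 6*o + 5) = o*(o - 5)*(o - 4)*(o - 2)*(o + 1)*(o - 1)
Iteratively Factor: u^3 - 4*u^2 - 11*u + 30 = (u - 2)*(u^2 - 2*u - 15) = (u - 2)*(u + 3)*(u - 5)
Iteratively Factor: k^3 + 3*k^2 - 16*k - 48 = (k - 4)*(k^2 + 7*k + 12) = (k - 4)*(k + 3)*(k + 4)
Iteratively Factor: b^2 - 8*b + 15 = (b - 5)*(b - 3)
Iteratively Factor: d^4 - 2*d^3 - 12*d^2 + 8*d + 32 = (d - 2)*(d^3 - 12*d - 16) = (d - 4)*(d - 2)*(d^2 + 4*d + 4) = (d - 4)*(d - 2)*(d + 2)*(d + 2)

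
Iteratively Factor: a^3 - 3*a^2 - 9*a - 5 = (a - 5)*(a^2 + 2*a + 1) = (a - 5)*(a + 1)*(a + 1)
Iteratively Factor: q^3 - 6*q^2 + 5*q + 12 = (q - 4)*(q^2 - 2*q - 3) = (q - 4)*(q - 3)*(q + 1)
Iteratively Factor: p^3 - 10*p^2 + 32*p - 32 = (p - 4)*(p^2 - 6*p + 8) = (p - 4)*(p - 2)*(p - 4)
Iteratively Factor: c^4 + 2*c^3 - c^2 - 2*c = (c + 2)*(c^3 - c) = c*(c + 2)*(c^2 - 1) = c*(c - 1)*(c + 2)*(c + 1)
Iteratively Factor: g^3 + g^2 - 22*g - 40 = (g - 5)*(g^2 + 6*g + 8) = (g - 5)*(g + 4)*(g + 2)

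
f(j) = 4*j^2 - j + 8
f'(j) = 8*j - 1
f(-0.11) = 8.16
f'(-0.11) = -1.88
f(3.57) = 55.41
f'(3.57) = 27.56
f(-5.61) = 139.50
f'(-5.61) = -45.88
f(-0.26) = 8.53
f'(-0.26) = -3.08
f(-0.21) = 8.39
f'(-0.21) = -2.68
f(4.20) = 74.36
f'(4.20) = 32.60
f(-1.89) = 24.18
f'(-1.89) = -16.12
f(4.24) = 75.67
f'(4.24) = 32.92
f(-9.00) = 341.00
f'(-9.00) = -73.00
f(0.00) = 8.00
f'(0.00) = -1.00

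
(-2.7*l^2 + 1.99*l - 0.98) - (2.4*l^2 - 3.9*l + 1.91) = -5.1*l^2 + 5.89*l - 2.89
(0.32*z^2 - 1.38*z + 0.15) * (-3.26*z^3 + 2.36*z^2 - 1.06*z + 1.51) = -1.0432*z^5 + 5.254*z^4 - 4.085*z^3 + 2.3*z^2 - 2.2428*z + 0.2265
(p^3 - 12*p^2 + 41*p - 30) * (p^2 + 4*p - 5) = p^5 - 8*p^4 - 12*p^3 + 194*p^2 - 325*p + 150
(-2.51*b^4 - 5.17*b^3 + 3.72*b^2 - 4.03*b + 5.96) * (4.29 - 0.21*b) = 0.5271*b^5 - 9.6822*b^4 - 22.9605*b^3 + 16.8051*b^2 - 18.5403*b + 25.5684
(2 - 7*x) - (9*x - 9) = 11 - 16*x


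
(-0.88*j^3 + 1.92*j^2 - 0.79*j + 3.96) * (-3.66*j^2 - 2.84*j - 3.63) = 3.2208*j^5 - 4.528*j^4 + 0.633*j^3 - 19.2196*j^2 - 8.3787*j - 14.3748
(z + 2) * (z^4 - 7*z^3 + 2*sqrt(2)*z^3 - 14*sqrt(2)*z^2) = z^5 - 5*z^4 + 2*sqrt(2)*z^4 - 10*sqrt(2)*z^3 - 14*z^3 - 28*sqrt(2)*z^2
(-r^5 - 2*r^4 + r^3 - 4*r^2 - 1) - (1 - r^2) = -r^5 - 2*r^4 + r^3 - 3*r^2 - 2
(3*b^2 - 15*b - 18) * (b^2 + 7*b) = 3*b^4 + 6*b^3 - 123*b^2 - 126*b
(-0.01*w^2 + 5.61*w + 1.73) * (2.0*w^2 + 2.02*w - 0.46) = -0.02*w^4 + 11.1998*w^3 + 14.7968*w^2 + 0.914*w - 0.7958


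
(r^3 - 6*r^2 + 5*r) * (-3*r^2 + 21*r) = -3*r^5 + 39*r^4 - 141*r^3 + 105*r^2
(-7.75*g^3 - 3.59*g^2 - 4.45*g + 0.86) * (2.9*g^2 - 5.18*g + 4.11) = -22.475*g^5 + 29.734*g^4 - 26.1613*g^3 + 10.7901*g^2 - 22.7443*g + 3.5346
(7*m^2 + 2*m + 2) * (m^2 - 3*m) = 7*m^4 - 19*m^3 - 4*m^2 - 6*m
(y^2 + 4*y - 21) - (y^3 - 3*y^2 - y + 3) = -y^3 + 4*y^2 + 5*y - 24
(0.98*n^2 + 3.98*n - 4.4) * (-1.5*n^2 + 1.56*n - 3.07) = -1.47*n^4 - 4.4412*n^3 + 9.8002*n^2 - 19.0826*n + 13.508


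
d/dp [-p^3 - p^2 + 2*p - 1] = -3*p^2 - 2*p + 2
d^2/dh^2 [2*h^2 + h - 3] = 4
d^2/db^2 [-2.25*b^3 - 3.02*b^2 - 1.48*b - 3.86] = -13.5*b - 6.04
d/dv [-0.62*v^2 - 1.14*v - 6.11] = -1.24*v - 1.14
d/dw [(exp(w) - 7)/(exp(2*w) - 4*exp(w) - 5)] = (-2*(exp(w) - 7)*(exp(w) - 2) + exp(2*w) - 4*exp(w) - 5)*exp(w)/(-exp(2*w) + 4*exp(w) + 5)^2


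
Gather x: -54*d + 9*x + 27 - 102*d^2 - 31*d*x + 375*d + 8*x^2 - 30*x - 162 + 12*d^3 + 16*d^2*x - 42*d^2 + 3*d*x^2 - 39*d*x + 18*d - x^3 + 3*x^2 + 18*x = 12*d^3 - 144*d^2 + 339*d - x^3 + x^2*(3*d + 11) + x*(16*d^2 - 70*d - 3) - 135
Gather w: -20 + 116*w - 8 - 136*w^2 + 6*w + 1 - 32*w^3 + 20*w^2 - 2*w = -32*w^3 - 116*w^2 + 120*w - 27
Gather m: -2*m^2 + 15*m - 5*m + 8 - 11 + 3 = -2*m^2 + 10*m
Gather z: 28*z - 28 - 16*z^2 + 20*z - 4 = -16*z^2 + 48*z - 32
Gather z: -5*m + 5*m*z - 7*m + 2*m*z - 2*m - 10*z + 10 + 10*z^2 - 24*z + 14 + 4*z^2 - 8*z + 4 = -14*m + 14*z^2 + z*(7*m - 42) + 28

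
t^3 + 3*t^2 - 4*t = t*(t - 1)*(t + 4)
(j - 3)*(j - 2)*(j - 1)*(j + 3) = j^4 - 3*j^3 - 7*j^2 + 27*j - 18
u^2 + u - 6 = (u - 2)*(u + 3)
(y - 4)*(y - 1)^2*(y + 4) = y^4 - 2*y^3 - 15*y^2 + 32*y - 16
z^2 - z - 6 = (z - 3)*(z + 2)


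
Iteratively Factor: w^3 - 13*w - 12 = (w + 3)*(w^2 - 3*w - 4) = (w + 1)*(w + 3)*(w - 4)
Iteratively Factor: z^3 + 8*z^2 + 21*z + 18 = (z + 2)*(z^2 + 6*z + 9) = (z + 2)*(z + 3)*(z + 3)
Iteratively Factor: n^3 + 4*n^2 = (n + 4)*(n^2) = n*(n + 4)*(n)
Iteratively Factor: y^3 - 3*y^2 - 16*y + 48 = (y + 4)*(y^2 - 7*y + 12) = (y - 4)*(y + 4)*(y - 3)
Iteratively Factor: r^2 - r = (r)*(r - 1)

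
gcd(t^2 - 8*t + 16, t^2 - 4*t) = t - 4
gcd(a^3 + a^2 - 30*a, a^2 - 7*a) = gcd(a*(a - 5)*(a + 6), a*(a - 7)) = a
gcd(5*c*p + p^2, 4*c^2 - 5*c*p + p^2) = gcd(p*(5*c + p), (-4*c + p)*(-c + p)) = 1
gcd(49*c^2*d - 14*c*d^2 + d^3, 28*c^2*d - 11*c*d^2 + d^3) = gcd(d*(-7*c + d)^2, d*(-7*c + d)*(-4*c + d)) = 7*c*d - d^2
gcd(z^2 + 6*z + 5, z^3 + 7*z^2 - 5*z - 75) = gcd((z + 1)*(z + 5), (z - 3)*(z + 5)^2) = z + 5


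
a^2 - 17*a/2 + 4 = (a - 8)*(a - 1/2)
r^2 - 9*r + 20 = (r - 5)*(r - 4)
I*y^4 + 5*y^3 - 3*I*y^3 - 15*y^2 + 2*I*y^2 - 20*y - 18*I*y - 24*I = (y - 4)*(y - 6*I)*(y + I)*(I*y + I)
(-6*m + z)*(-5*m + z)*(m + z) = 30*m^3 + 19*m^2*z - 10*m*z^2 + z^3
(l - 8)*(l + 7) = l^2 - l - 56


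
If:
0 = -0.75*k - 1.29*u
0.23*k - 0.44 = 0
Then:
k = 1.91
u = -1.11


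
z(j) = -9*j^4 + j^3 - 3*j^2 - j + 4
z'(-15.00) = 122264.00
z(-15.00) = -459656.00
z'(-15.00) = 122264.00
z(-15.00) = -459656.00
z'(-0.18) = 0.39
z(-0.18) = 4.07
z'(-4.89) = 4309.56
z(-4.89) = -5325.87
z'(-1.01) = 45.21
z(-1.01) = -8.45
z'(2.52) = -573.18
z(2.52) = -364.52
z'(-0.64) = 13.51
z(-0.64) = 1.64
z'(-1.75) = 211.62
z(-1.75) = -93.21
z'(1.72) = -185.63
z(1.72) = -80.28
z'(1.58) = -144.99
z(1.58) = -57.21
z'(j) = -36*j^3 + 3*j^2 - 6*j - 1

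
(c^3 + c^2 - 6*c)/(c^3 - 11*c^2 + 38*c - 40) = c*(c + 3)/(c^2 - 9*c + 20)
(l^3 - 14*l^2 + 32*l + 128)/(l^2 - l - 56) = (l^2 - 6*l - 16)/(l + 7)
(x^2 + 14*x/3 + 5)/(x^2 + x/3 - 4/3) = (3*x^2 + 14*x + 15)/(3*x^2 + x - 4)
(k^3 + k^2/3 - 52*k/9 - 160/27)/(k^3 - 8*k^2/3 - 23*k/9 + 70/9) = (9*k^2 - 12*k - 32)/(3*(3*k^2 - 13*k + 14))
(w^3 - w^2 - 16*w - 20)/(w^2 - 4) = (w^2 - 3*w - 10)/(w - 2)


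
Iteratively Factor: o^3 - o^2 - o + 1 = (o - 1)*(o^2 - 1) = (o - 1)^2*(o + 1)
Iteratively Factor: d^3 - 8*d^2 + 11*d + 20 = (d - 5)*(d^2 - 3*d - 4) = (d - 5)*(d - 4)*(d + 1)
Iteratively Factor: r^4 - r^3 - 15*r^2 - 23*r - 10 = (r + 2)*(r^3 - 3*r^2 - 9*r - 5) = (r + 1)*(r + 2)*(r^2 - 4*r - 5) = (r - 5)*(r + 1)*(r + 2)*(r + 1)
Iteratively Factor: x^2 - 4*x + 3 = (x - 3)*(x - 1)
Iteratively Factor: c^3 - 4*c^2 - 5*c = (c + 1)*(c^2 - 5*c) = c*(c + 1)*(c - 5)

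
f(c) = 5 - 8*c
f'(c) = -8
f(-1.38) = 16.04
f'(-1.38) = -8.00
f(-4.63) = 42.04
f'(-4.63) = -8.00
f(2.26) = -13.08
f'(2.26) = -8.00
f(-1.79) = 19.32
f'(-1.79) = -8.00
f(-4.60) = 41.80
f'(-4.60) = -8.00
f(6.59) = -47.72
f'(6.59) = -8.00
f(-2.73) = 26.84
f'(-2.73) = -8.00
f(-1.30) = 15.40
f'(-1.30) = -8.00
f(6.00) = -43.00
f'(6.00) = -8.00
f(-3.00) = 29.00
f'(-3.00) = -8.00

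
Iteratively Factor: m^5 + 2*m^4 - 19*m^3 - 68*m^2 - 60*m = (m + 3)*(m^4 - m^3 - 16*m^2 - 20*m) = (m + 2)*(m + 3)*(m^3 - 3*m^2 - 10*m) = (m - 5)*(m + 2)*(m + 3)*(m^2 + 2*m) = (m - 5)*(m + 2)^2*(m + 3)*(m)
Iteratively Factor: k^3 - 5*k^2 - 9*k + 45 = (k - 5)*(k^2 - 9) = (k - 5)*(k + 3)*(k - 3)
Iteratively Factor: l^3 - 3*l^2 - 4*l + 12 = (l - 3)*(l^2 - 4) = (l - 3)*(l - 2)*(l + 2)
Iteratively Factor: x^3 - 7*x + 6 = (x + 3)*(x^2 - 3*x + 2) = (x - 1)*(x + 3)*(x - 2)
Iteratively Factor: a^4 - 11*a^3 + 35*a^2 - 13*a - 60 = (a - 4)*(a^3 - 7*a^2 + 7*a + 15) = (a - 4)*(a - 3)*(a^2 - 4*a - 5) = (a - 5)*(a - 4)*(a - 3)*(a + 1)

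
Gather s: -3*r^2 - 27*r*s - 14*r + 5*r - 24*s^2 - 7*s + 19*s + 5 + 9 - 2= -3*r^2 - 9*r - 24*s^2 + s*(12 - 27*r) + 12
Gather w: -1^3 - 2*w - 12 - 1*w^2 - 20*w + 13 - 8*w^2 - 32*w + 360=-9*w^2 - 54*w + 360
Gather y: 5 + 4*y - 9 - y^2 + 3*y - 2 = -y^2 + 7*y - 6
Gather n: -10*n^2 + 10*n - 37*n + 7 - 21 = -10*n^2 - 27*n - 14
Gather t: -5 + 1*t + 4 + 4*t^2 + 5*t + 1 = 4*t^2 + 6*t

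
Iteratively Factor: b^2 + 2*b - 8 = (b + 4)*(b - 2)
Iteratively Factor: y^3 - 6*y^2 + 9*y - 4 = (y - 1)*(y^2 - 5*y + 4) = (y - 1)^2*(y - 4)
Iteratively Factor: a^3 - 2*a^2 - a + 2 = (a + 1)*(a^2 - 3*a + 2) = (a - 2)*(a + 1)*(a - 1)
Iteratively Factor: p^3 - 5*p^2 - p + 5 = (p - 5)*(p^2 - 1) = (p - 5)*(p + 1)*(p - 1)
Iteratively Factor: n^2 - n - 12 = (n + 3)*(n - 4)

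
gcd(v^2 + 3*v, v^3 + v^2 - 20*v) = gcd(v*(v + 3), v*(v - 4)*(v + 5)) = v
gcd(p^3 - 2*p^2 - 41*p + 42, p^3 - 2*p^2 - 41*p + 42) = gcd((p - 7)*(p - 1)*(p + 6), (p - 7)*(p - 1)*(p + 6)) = p^3 - 2*p^2 - 41*p + 42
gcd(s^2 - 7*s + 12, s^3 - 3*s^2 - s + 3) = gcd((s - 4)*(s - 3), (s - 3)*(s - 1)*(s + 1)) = s - 3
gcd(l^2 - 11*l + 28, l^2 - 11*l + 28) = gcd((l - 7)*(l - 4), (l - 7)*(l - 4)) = l^2 - 11*l + 28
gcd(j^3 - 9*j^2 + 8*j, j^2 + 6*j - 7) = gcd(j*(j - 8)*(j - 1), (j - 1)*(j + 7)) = j - 1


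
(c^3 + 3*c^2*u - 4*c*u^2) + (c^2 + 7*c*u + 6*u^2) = c^3 + 3*c^2*u + c^2 - 4*c*u^2 + 7*c*u + 6*u^2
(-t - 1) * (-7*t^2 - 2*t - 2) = 7*t^3 + 9*t^2 + 4*t + 2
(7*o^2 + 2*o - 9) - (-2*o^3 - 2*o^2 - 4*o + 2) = 2*o^3 + 9*o^2 + 6*o - 11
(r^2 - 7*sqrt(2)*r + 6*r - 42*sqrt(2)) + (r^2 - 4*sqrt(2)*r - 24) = 2*r^2 - 11*sqrt(2)*r + 6*r - 42*sqrt(2) - 24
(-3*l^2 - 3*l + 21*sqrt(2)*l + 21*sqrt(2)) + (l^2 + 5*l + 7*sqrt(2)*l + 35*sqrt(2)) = -2*l^2 + 2*l + 28*sqrt(2)*l + 56*sqrt(2)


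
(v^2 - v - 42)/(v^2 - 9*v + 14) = (v + 6)/(v - 2)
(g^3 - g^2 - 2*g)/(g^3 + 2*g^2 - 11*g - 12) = g*(g - 2)/(g^2 + g - 12)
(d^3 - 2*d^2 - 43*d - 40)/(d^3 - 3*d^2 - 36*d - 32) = (d + 5)/(d + 4)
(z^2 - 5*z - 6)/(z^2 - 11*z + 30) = (z + 1)/(z - 5)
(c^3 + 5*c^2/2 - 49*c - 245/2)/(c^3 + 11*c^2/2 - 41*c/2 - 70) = (c - 7)/(c - 4)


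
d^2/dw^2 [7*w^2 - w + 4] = 14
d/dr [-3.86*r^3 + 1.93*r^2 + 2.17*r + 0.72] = -11.58*r^2 + 3.86*r + 2.17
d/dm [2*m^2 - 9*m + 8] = 4*m - 9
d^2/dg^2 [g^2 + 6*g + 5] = 2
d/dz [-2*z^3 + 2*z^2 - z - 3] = -6*z^2 + 4*z - 1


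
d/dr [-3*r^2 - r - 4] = -6*r - 1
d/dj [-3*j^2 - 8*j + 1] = -6*j - 8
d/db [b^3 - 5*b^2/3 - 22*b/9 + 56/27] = 3*b^2 - 10*b/3 - 22/9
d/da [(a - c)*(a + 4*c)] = 2*a + 3*c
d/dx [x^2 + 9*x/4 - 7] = 2*x + 9/4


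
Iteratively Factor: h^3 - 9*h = (h)*(h^2 - 9) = h*(h - 3)*(h + 3)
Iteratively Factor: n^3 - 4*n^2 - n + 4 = (n + 1)*(n^2 - 5*n + 4) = (n - 4)*(n + 1)*(n - 1)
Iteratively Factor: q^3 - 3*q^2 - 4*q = (q - 4)*(q^2 + q) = q*(q - 4)*(q + 1)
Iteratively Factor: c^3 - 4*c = (c - 2)*(c^2 + 2*c) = (c - 2)*(c + 2)*(c)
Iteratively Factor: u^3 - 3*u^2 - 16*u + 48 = (u + 4)*(u^2 - 7*u + 12) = (u - 4)*(u + 4)*(u - 3)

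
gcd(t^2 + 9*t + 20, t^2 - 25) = t + 5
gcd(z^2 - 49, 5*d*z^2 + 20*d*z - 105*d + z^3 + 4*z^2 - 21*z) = z + 7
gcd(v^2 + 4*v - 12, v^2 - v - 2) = v - 2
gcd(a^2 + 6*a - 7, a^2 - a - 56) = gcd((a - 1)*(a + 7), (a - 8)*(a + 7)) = a + 7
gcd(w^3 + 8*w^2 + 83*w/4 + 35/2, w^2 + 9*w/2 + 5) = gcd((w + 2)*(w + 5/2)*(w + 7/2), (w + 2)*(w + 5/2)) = w^2 + 9*w/2 + 5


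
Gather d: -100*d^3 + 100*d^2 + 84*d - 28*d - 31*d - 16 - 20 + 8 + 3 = -100*d^3 + 100*d^2 + 25*d - 25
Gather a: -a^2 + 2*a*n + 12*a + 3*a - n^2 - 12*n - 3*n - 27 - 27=-a^2 + a*(2*n + 15) - n^2 - 15*n - 54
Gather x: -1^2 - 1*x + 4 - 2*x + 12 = 15 - 3*x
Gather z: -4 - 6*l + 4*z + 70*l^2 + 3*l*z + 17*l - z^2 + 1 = 70*l^2 + 11*l - z^2 + z*(3*l + 4) - 3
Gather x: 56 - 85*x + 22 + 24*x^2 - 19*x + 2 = 24*x^2 - 104*x + 80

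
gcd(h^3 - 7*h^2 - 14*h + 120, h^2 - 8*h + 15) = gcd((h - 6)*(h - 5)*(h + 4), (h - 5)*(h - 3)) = h - 5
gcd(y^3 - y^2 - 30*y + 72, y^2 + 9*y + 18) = y + 6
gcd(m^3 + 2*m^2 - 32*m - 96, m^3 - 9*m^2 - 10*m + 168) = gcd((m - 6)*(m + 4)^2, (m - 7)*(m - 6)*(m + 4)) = m^2 - 2*m - 24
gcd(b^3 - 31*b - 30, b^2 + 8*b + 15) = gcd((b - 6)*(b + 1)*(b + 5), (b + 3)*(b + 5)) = b + 5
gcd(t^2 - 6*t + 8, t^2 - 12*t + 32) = t - 4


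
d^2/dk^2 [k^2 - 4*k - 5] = 2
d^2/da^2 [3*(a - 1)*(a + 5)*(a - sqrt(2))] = 18*a - 6*sqrt(2) + 24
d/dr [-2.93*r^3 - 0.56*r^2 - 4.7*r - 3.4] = -8.79*r^2 - 1.12*r - 4.7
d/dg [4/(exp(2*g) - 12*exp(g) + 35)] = 8*(6 - exp(g))*exp(g)/(exp(2*g) - 12*exp(g) + 35)^2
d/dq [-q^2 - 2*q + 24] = -2*q - 2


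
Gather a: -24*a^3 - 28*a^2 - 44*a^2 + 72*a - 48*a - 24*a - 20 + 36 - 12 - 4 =-24*a^3 - 72*a^2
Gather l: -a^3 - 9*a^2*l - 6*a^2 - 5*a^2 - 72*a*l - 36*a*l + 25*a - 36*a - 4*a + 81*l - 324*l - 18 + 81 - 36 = -a^3 - 11*a^2 - 15*a + l*(-9*a^2 - 108*a - 243) + 27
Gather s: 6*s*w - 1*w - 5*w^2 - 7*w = 6*s*w - 5*w^2 - 8*w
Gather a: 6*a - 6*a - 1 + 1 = 0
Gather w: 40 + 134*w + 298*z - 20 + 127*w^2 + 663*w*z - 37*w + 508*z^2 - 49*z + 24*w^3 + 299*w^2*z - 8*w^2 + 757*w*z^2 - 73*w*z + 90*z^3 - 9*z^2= 24*w^3 + w^2*(299*z + 119) + w*(757*z^2 + 590*z + 97) + 90*z^3 + 499*z^2 + 249*z + 20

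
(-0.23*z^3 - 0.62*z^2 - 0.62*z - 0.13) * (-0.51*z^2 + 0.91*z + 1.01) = 0.1173*z^5 + 0.1069*z^4 - 0.4803*z^3 - 1.1241*z^2 - 0.7445*z - 0.1313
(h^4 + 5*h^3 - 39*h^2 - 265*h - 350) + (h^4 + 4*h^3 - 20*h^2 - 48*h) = 2*h^4 + 9*h^3 - 59*h^2 - 313*h - 350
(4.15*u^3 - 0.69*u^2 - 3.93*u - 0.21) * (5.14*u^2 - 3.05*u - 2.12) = 21.331*u^5 - 16.2041*u^4 - 26.8937*u^3 + 12.3699*u^2 + 8.9721*u + 0.4452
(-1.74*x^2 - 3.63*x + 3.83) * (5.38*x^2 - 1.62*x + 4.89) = -9.3612*x^4 - 16.7106*x^3 + 17.9774*x^2 - 23.9553*x + 18.7287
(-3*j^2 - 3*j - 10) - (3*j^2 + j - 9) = -6*j^2 - 4*j - 1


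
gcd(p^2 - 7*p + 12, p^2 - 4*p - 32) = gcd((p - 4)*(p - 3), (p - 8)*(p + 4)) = 1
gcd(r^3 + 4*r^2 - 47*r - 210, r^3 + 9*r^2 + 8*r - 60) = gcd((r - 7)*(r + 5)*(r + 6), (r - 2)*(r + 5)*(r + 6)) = r^2 + 11*r + 30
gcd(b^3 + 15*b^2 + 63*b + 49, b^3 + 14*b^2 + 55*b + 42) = b^2 + 8*b + 7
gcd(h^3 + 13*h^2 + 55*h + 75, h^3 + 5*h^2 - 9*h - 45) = h^2 + 8*h + 15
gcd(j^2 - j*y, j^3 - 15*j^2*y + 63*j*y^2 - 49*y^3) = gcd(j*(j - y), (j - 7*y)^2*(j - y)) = -j + y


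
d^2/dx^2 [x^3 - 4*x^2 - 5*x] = 6*x - 8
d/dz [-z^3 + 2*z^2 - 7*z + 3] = -3*z^2 + 4*z - 7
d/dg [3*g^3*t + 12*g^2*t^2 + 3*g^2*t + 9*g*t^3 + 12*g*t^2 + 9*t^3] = 3*t*(3*g^2 + 8*g*t + 2*g + 3*t^2 + 4*t)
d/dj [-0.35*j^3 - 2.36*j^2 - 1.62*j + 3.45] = -1.05*j^2 - 4.72*j - 1.62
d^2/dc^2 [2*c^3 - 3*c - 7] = 12*c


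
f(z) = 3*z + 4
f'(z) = 3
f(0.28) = 4.84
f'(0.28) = 3.00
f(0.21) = 4.63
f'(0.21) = 3.00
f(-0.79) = 1.63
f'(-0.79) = 3.00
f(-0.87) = 1.39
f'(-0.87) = 3.00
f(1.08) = 7.24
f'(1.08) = 3.00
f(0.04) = 4.12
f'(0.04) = 3.00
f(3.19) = 13.57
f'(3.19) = 3.00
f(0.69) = 6.07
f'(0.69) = 3.00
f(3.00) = 13.00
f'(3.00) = 3.00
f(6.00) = 22.00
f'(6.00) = 3.00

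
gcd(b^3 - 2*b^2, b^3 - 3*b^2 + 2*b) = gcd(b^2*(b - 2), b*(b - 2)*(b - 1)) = b^2 - 2*b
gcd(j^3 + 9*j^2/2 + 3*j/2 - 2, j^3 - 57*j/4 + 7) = j^2 + 7*j/2 - 2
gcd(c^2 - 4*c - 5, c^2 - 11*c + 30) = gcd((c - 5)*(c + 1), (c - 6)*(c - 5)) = c - 5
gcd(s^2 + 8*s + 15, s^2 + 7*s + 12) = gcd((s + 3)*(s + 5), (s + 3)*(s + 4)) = s + 3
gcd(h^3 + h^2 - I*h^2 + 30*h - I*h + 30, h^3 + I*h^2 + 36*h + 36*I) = h - 6*I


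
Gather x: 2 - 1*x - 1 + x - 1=0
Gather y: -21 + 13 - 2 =-10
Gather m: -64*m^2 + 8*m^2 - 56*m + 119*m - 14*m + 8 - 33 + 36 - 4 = -56*m^2 + 49*m + 7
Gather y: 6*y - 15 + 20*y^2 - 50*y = 20*y^2 - 44*y - 15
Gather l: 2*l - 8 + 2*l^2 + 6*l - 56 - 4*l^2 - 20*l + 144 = -2*l^2 - 12*l + 80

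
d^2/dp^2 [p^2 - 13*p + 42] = 2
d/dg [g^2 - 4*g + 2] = 2*g - 4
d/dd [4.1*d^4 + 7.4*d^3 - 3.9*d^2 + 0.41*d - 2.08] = 16.4*d^3 + 22.2*d^2 - 7.8*d + 0.41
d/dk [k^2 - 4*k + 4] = 2*k - 4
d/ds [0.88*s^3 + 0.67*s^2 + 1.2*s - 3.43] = 2.64*s^2 + 1.34*s + 1.2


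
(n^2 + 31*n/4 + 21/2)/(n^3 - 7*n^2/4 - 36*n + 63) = (4*n + 7)/(4*n^2 - 31*n + 42)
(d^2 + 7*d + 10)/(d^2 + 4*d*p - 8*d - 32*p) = (d^2 + 7*d + 10)/(d^2 + 4*d*p - 8*d - 32*p)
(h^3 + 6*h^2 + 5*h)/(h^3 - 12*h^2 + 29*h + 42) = h*(h + 5)/(h^2 - 13*h + 42)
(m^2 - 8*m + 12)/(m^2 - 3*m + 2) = (m - 6)/(m - 1)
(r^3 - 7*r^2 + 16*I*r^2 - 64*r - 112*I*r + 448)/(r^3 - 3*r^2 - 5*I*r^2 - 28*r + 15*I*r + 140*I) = (r^2 + 16*I*r - 64)/(r^2 + r*(4 - 5*I) - 20*I)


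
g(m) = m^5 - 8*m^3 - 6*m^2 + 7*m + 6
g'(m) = 5*m^4 - 24*m^2 - 12*m + 7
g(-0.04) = 5.71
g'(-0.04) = 7.44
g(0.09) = 6.58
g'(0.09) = 5.73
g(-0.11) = 5.17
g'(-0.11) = 8.03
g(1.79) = -28.20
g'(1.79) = -40.05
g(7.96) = 27603.63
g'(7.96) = 18464.26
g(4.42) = 915.90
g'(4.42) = 1393.44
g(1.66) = -22.90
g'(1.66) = -41.09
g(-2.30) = -8.87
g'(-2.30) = 47.56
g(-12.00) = -235950.00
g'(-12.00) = 100375.00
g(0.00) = 6.00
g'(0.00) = 7.00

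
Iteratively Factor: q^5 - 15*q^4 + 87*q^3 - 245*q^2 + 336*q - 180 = (q - 3)*(q^4 - 12*q^3 + 51*q^2 - 92*q + 60) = (q - 3)*(q - 2)*(q^3 - 10*q^2 + 31*q - 30) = (q - 3)*(q - 2)^2*(q^2 - 8*q + 15) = (q - 5)*(q - 3)*(q - 2)^2*(q - 3)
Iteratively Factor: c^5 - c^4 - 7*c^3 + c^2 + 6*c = (c + 1)*(c^4 - 2*c^3 - 5*c^2 + 6*c) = (c - 3)*(c + 1)*(c^3 + c^2 - 2*c) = c*(c - 3)*(c + 1)*(c^2 + c - 2) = c*(c - 3)*(c - 1)*(c + 1)*(c + 2)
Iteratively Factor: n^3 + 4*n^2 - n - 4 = (n + 1)*(n^2 + 3*n - 4) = (n - 1)*(n + 1)*(n + 4)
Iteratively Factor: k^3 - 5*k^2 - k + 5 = (k + 1)*(k^2 - 6*k + 5) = (k - 5)*(k + 1)*(k - 1)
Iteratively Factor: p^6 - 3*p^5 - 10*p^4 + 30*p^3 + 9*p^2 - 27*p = (p + 1)*(p^5 - 4*p^4 - 6*p^3 + 36*p^2 - 27*p) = (p - 1)*(p + 1)*(p^4 - 3*p^3 - 9*p^2 + 27*p) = (p - 3)*(p - 1)*(p + 1)*(p^3 - 9*p) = (p - 3)^2*(p - 1)*(p + 1)*(p^2 + 3*p) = p*(p - 3)^2*(p - 1)*(p + 1)*(p + 3)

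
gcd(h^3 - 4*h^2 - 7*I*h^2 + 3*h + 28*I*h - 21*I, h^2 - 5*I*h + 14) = h - 7*I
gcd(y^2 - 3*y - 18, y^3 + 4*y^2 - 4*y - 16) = 1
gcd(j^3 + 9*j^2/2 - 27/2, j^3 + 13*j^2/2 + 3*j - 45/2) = j^2 + 3*j/2 - 9/2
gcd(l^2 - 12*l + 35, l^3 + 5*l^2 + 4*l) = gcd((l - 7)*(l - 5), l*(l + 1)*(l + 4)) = 1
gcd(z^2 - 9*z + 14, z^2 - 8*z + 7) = z - 7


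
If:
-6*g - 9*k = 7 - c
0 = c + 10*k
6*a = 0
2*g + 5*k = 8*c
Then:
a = 0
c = -35/118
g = -595/472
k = 7/236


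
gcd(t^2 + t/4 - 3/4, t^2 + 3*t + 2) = t + 1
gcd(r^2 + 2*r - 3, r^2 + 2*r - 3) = r^2 + 2*r - 3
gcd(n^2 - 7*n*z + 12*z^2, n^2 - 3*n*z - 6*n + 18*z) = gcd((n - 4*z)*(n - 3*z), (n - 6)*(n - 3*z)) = -n + 3*z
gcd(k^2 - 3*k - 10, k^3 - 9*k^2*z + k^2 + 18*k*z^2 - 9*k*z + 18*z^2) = 1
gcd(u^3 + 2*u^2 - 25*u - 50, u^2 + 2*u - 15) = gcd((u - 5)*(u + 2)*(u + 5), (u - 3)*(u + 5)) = u + 5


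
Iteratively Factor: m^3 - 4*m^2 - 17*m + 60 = (m - 3)*(m^2 - m - 20) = (m - 5)*(m - 3)*(m + 4)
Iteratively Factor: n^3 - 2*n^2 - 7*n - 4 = (n + 1)*(n^2 - 3*n - 4) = (n - 4)*(n + 1)*(n + 1)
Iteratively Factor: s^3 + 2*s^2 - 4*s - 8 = (s + 2)*(s^2 - 4) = (s - 2)*(s + 2)*(s + 2)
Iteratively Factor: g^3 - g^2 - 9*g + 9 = (g + 3)*(g^2 - 4*g + 3) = (g - 1)*(g + 3)*(g - 3)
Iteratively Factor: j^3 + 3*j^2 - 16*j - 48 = (j + 4)*(j^2 - j - 12) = (j + 3)*(j + 4)*(j - 4)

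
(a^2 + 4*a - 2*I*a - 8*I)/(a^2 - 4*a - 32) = (a - 2*I)/(a - 8)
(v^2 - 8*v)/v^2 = (v - 8)/v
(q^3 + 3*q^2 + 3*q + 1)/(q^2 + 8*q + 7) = (q^2 + 2*q + 1)/(q + 7)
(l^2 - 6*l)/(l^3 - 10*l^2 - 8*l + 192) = l/(l^2 - 4*l - 32)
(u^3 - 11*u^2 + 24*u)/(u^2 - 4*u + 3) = u*(u - 8)/(u - 1)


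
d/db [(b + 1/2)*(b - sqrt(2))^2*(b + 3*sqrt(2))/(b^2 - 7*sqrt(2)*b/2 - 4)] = (4*b^5 - 19*sqrt(2)*b^4 + b^4 - 60*b^3 - 7*sqrt(2)*b^3 - 9*b^2 + 34*sqrt(2)*b^2 - 20*sqrt(2)*b + 160*b - 48*sqrt(2) + 82)/(2*b^4 - 14*sqrt(2)*b^3 + 33*b^2 + 56*sqrt(2)*b + 32)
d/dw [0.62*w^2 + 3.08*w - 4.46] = 1.24*w + 3.08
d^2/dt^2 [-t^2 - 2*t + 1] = -2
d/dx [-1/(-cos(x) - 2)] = sin(x)/(cos(x) + 2)^2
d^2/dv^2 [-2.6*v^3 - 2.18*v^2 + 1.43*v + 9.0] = -15.6*v - 4.36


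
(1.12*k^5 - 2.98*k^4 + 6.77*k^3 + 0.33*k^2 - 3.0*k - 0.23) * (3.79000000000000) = 4.2448*k^5 - 11.2942*k^4 + 25.6583*k^3 + 1.2507*k^2 - 11.37*k - 0.8717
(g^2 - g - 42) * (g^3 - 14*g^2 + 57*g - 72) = g^5 - 15*g^4 + 29*g^3 + 459*g^2 - 2322*g + 3024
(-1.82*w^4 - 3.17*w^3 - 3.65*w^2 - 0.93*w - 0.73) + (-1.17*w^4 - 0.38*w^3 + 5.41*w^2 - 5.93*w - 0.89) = -2.99*w^4 - 3.55*w^3 + 1.76*w^2 - 6.86*w - 1.62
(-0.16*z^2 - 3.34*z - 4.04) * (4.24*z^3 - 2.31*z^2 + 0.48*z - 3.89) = -0.6784*z^5 - 13.792*z^4 - 9.491*z^3 + 8.3516*z^2 + 11.0534*z + 15.7156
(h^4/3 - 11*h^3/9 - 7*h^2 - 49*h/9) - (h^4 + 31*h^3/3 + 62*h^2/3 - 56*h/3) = -2*h^4/3 - 104*h^3/9 - 83*h^2/3 + 119*h/9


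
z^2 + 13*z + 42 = (z + 6)*(z + 7)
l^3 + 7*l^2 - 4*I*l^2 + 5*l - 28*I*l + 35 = (l + 7)*(l - 5*I)*(l + I)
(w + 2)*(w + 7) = w^2 + 9*w + 14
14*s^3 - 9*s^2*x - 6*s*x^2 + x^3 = (-7*s + x)*(-s + x)*(2*s + x)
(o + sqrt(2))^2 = o^2 + 2*sqrt(2)*o + 2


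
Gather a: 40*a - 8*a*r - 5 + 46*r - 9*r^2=a*(40 - 8*r) - 9*r^2 + 46*r - 5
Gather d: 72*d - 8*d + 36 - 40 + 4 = 64*d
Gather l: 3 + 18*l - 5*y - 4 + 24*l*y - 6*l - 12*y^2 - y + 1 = l*(24*y + 12) - 12*y^2 - 6*y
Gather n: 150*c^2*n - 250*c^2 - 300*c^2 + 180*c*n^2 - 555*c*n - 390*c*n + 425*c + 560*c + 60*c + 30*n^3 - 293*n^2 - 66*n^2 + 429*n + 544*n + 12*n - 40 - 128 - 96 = -550*c^2 + 1045*c + 30*n^3 + n^2*(180*c - 359) + n*(150*c^2 - 945*c + 985) - 264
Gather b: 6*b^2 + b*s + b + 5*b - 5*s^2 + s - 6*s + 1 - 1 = 6*b^2 + b*(s + 6) - 5*s^2 - 5*s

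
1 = 1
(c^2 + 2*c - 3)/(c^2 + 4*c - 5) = (c + 3)/(c + 5)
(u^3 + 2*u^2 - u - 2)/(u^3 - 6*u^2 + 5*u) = (u^2 + 3*u + 2)/(u*(u - 5))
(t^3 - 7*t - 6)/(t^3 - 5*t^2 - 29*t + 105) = (t^2 + 3*t + 2)/(t^2 - 2*t - 35)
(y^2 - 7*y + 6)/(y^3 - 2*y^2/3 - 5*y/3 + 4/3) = 3*(y - 6)/(3*y^2 + y - 4)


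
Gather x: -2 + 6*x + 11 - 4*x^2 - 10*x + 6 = -4*x^2 - 4*x + 15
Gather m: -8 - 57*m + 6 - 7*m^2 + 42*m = -7*m^2 - 15*m - 2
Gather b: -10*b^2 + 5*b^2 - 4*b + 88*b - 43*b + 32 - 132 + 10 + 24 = -5*b^2 + 41*b - 66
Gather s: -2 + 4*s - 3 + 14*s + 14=18*s + 9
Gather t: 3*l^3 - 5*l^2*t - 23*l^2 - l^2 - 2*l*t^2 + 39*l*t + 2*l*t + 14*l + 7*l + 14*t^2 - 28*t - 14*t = 3*l^3 - 24*l^2 + 21*l + t^2*(14 - 2*l) + t*(-5*l^2 + 41*l - 42)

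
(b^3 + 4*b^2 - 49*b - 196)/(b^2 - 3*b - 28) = b + 7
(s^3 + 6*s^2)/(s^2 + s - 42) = s^2*(s + 6)/(s^2 + s - 42)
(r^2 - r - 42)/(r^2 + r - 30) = (r - 7)/(r - 5)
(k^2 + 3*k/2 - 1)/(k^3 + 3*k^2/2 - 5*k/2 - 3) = (2*k - 1)/(2*k^2 - k - 3)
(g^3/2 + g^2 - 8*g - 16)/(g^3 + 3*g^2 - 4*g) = (g^2/2 - g - 4)/(g*(g - 1))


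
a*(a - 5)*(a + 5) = a^3 - 25*a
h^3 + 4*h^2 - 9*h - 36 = (h - 3)*(h + 3)*(h + 4)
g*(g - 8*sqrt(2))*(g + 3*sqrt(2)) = g^3 - 5*sqrt(2)*g^2 - 48*g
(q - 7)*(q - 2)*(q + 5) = q^3 - 4*q^2 - 31*q + 70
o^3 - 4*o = o*(o - 2)*(o + 2)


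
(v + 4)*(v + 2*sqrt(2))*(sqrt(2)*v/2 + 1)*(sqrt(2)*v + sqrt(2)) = v^4 + 3*sqrt(2)*v^3 + 5*v^3 + 8*v^2 + 15*sqrt(2)*v^2 + 12*sqrt(2)*v + 20*v + 16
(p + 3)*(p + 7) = p^2 + 10*p + 21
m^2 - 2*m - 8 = (m - 4)*(m + 2)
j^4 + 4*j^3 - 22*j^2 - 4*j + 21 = (j - 3)*(j - 1)*(j + 1)*(j + 7)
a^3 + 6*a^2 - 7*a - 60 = (a - 3)*(a + 4)*(a + 5)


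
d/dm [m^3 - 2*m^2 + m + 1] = 3*m^2 - 4*m + 1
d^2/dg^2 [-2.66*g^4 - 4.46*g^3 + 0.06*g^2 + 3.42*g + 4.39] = -31.92*g^2 - 26.76*g + 0.12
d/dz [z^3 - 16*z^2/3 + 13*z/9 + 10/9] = 3*z^2 - 32*z/3 + 13/9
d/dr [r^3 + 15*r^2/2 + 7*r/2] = 3*r^2 + 15*r + 7/2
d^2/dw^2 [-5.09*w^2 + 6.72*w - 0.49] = -10.1800000000000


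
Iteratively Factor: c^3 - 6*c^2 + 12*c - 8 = (c - 2)*(c^2 - 4*c + 4) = (c - 2)^2*(c - 2)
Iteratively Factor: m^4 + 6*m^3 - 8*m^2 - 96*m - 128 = (m + 4)*(m^3 + 2*m^2 - 16*m - 32) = (m + 4)^2*(m^2 - 2*m - 8) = (m + 2)*(m + 4)^2*(m - 4)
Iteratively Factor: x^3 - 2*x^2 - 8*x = (x + 2)*(x^2 - 4*x) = x*(x + 2)*(x - 4)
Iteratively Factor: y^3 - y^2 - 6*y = (y - 3)*(y^2 + 2*y) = y*(y - 3)*(y + 2)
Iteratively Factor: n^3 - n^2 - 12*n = (n + 3)*(n^2 - 4*n) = n*(n + 3)*(n - 4)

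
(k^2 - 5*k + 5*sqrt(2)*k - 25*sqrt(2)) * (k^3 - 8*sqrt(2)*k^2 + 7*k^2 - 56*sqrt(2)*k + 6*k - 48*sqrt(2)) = k^5 - 3*sqrt(2)*k^4 + 2*k^4 - 109*k^3 - 6*sqrt(2)*k^3 - 190*k^2 + 87*sqrt(2)*k^2 + 90*sqrt(2)*k + 2320*k + 2400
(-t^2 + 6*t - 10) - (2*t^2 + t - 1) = -3*t^2 + 5*t - 9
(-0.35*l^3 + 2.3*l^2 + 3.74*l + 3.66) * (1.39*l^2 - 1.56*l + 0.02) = -0.4865*l^5 + 3.743*l^4 + 1.6036*l^3 - 0.701000000000001*l^2 - 5.6348*l + 0.0732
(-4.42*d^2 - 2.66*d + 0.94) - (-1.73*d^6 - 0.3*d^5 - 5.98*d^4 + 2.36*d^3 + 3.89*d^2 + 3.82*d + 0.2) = 1.73*d^6 + 0.3*d^5 + 5.98*d^4 - 2.36*d^3 - 8.31*d^2 - 6.48*d + 0.74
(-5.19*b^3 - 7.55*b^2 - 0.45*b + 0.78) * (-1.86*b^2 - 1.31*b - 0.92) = 9.6534*b^5 + 20.8419*b^4 + 15.5023*b^3 + 6.0847*b^2 - 0.6078*b - 0.7176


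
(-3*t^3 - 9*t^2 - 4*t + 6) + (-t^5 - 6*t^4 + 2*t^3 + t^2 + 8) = -t^5 - 6*t^4 - t^3 - 8*t^2 - 4*t + 14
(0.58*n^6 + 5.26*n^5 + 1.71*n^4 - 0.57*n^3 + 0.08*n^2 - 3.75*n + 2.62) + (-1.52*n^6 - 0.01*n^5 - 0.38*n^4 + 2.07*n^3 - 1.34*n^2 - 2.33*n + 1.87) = -0.94*n^6 + 5.25*n^5 + 1.33*n^4 + 1.5*n^3 - 1.26*n^2 - 6.08*n + 4.49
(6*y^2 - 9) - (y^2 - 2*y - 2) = 5*y^2 + 2*y - 7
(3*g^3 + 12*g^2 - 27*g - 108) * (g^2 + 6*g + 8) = 3*g^5 + 30*g^4 + 69*g^3 - 174*g^2 - 864*g - 864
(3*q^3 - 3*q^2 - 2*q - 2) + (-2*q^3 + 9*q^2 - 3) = q^3 + 6*q^2 - 2*q - 5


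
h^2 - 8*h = h*(h - 8)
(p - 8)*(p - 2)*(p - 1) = p^3 - 11*p^2 + 26*p - 16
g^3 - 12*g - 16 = (g - 4)*(g + 2)^2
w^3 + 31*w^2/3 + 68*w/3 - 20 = (w - 2/3)*(w + 5)*(w + 6)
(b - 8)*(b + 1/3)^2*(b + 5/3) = b^4 - 17*b^3/3 - 157*b^2/9 - 259*b/27 - 40/27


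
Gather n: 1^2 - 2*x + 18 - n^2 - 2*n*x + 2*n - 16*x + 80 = -n^2 + n*(2 - 2*x) - 18*x + 99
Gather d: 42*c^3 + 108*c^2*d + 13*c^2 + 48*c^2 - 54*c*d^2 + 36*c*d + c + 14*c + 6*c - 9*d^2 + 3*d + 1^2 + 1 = 42*c^3 + 61*c^2 + 21*c + d^2*(-54*c - 9) + d*(108*c^2 + 36*c + 3) + 2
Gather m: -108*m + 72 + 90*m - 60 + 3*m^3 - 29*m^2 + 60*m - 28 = 3*m^3 - 29*m^2 + 42*m - 16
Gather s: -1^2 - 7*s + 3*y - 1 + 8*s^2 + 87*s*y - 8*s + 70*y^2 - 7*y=8*s^2 + s*(87*y - 15) + 70*y^2 - 4*y - 2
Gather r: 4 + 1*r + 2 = r + 6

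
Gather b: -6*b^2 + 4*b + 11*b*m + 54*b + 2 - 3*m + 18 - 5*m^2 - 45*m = -6*b^2 + b*(11*m + 58) - 5*m^2 - 48*m + 20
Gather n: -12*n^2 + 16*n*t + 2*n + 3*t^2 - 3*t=-12*n^2 + n*(16*t + 2) + 3*t^2 - 3*t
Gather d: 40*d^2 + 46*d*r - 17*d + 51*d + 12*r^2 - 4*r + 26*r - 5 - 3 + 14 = 40*d^2 + d*(46*r + 34) + 12*r^2 + 22*r + 6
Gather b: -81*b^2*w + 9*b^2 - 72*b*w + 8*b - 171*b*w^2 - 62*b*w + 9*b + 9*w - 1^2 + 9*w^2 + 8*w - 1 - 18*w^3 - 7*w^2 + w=b^2*(9 - 81*w) + b*(-171*w^2 - 134*w + 17) - 18*w^3 + 2*w^2 + 18*w - 2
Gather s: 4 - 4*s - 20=-4*s - 16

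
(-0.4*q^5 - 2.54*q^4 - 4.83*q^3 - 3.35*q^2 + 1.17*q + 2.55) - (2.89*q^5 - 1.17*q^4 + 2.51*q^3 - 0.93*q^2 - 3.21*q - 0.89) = -3.29*q^5 - 1.37*q^4 - 7.34*q^3 - 2.42*q^2 + 4.38*q + 3.44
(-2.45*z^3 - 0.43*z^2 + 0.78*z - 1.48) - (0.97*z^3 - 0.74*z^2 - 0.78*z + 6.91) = -3.42*z^3 + 0.31*z^2 + 1.56*z - 8.39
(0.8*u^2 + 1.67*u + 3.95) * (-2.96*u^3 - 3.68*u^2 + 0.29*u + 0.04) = -2.368*u^5 - 7.8872*u^4 - 17.6056*u^3 - 14.0197*u^2 + 1.2123*u + 0.158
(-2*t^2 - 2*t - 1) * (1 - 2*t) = 4*t^3 + 2*t^2 - 1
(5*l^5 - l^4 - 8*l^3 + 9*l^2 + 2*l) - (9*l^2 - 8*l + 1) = 5*l^5 - l^4 - 8*l^3 + 10*l - 1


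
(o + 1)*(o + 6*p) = o^2 + 6*o*p + o + 6*p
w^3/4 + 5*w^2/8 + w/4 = w*(w/4 + 1/2)*(w + 1/2)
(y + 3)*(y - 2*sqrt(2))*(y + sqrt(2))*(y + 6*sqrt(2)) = y^4 + 3*y^3 + 5*sqrt(2)*y^3 - 16*y^2 + 15*sqrt(2)*y^2 - 48*y - 24*sqrt(2)*y - 72*sqrt(2)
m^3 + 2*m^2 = m^2*(m + 2)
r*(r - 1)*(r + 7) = r^3 + 6*r^2 - 7*r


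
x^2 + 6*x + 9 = (x + 3)^2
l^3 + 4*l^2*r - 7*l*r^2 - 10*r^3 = (l - 2*r)*(l + r)*(l + 5*r)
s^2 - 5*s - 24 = (s - 8)*(s + 3)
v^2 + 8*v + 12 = (v + 2)*(v + 6)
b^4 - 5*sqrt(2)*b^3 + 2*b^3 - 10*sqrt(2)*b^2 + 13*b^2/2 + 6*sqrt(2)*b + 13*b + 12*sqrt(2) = (b + 2)*(b - 4*sqrt(2))*(b - 3*sqrt(2)/2)*(b + sqrt(2)/2)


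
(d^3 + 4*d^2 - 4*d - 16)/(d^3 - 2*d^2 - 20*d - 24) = (d^2 + 2*d - 8)/(d^2 - 4*d - 12)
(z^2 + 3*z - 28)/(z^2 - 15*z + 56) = (z^2 + 3*z - 28)/(z^2 - 15*z + 56)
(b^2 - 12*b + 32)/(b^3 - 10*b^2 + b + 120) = (b - 4)/(b^2 - 2*b - 15)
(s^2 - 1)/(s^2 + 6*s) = (s^2 - 1)/(s*(s + 6))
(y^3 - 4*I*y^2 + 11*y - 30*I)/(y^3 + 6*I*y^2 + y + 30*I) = (y - 5*I)/(y + 5*I)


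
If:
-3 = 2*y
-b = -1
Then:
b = 1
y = -3/2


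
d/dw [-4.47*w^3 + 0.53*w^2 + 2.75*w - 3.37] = -13.41*w^2 + 1.06*w + 2.75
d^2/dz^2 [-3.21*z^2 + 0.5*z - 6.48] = -6.42000000000000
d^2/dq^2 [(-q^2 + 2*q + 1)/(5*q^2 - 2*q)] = 2*(40*q^3 + 75*q^2 - 30*q + 4)/(q^3*(125*q^3 - 150*q^2 + 60*q - 8))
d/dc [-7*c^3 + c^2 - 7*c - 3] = -21*c^2 + 2*c - 7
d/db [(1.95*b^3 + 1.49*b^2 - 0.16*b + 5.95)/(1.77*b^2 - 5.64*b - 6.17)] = (3.4515*b^4 - 21.996*b^3 - 44.2149*b^2 - 39.4496*b + 34.5452)/(3.1329*b^4 - 19.9656*b^3 + 9.9678*b^2 + 69.5976*b + 38.0689)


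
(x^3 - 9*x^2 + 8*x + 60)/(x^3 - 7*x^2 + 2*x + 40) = (x - 6)/(x - 4)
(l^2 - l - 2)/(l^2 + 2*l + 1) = (l - 2)/(l + 1)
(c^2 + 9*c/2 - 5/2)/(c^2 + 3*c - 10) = (c - 1/2)/(c - 2)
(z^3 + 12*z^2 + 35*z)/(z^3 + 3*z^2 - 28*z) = (z + 5)/(z - 4)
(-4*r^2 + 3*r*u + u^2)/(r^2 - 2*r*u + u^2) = (-4*r - u)/(r - u)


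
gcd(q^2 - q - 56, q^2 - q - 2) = 1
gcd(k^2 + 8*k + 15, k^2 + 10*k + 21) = k + 3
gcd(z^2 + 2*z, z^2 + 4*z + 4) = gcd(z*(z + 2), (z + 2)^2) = z + 2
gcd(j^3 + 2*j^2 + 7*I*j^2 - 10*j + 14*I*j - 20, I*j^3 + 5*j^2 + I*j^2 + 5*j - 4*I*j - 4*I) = 1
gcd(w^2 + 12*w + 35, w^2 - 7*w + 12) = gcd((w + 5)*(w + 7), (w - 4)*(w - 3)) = 1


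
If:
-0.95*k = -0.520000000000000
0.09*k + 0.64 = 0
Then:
No Solution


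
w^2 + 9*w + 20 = (w + 4)*(w + 5)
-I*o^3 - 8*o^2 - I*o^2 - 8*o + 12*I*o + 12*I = (o - 6*I)*(o - 2*I)*(-I*o - I)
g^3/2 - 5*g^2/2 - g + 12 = (g/2 + 1)*(g - 4)*(g - 3)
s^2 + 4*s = s*(s + 4)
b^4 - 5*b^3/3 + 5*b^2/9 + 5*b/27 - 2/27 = (b - 1)*(b - 2/3)*(b - 1/3)*(b + 1/3)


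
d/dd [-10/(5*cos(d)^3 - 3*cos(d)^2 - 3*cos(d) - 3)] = 30*(-5*cos(d)^2 + 2*cos(d) + 1)*sin(d)/(-5*cos(d)^3 + 3*cos(d)^2 + 3*cos(d) + 3)^2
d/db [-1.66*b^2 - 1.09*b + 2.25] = -3.32*b - 1.09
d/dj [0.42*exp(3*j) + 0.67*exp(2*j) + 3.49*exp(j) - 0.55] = (1.26*exp(2*j) + 1.34*exp(j) + 3.49)*exp(j)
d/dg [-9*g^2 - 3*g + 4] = -18*g - 3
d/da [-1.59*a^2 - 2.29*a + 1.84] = -3.18*a - 2.29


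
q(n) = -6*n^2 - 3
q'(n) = -12*n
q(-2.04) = -27.97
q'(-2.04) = 24.48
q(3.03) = -58.09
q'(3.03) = -36.36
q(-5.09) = -158.45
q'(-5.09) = 61.08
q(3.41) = -72.77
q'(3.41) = -40.92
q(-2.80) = -50.04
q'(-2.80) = 33.60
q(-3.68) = -84.25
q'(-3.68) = 44.16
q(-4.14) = -105.84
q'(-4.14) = 49.68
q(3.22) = -65.21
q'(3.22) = -38.64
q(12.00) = -867.00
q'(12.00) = -144.00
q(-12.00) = -867.00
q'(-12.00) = 144.00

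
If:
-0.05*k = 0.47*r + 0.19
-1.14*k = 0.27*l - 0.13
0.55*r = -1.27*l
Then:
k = 0.07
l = 0.18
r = -0.41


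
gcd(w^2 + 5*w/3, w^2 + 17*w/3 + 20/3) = w + 5/3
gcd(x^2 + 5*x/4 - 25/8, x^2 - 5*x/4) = x - 5/4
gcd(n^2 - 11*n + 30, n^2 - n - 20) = n - 5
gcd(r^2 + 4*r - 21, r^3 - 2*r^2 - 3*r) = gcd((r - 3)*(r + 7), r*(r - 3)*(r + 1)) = r - 3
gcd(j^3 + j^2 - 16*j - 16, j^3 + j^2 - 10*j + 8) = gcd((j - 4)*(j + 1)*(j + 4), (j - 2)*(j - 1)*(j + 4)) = j + 4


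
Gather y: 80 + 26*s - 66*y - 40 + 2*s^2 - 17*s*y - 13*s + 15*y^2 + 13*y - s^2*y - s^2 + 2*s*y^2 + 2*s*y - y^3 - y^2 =s^2 + 13*s - y^3 + y^2*(2*s + 14) + y*(-s^2 - 15*s - 53) + 40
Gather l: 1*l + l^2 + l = l^2 + 2*l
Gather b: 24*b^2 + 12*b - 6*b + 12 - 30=24*b^2 + 6*b - 18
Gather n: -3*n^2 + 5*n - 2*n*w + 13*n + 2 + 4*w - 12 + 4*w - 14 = -3*n^2 + n*(18 - 2*w) + 8*w - 24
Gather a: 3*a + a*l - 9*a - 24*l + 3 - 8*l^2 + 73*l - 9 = a*(l - 6) - 8*l^2 + 49*l - 6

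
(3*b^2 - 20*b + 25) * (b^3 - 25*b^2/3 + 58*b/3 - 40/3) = 3*b^5 - 45*b^4 + 749*b^3/3 - 635*b^2 + 750*b - 1000/3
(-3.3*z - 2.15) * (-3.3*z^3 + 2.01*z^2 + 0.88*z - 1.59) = 10.89*z^4 + 0.462000000000001*z^3 - 7.2255*z^2 + 3.355*z + 3.4185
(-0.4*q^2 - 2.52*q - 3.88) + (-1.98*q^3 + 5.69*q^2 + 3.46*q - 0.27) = -1.98*q^3 + 5.29*q^2 + 0.94*q - 4.15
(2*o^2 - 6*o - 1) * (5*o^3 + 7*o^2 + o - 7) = 10*o^5 - 16*o^4 - 45*o^3 - 27*o^2 + 41*o + 7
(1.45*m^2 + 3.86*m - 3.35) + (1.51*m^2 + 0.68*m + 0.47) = 2.96*m^2 + 4.54*m - 2.88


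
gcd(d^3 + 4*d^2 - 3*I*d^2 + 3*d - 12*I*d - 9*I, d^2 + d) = d + 1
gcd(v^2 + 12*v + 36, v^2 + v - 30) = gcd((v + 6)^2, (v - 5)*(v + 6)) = v + 6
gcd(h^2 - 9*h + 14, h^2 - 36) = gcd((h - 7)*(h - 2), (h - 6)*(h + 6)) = 1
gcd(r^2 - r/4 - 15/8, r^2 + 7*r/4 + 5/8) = r + 5/4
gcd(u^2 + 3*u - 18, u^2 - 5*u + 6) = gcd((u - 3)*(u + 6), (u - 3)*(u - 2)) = u - 3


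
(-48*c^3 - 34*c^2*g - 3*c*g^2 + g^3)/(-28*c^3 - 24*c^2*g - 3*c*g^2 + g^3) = (24*c^2 + 5*c*g - g^2)/(14*c^2 + 5*c*g - g^2)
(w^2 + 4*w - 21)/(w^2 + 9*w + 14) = (w - 3)/(w + 2)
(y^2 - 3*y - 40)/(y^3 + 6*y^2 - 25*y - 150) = (y - 8)/(y^2 + y - 30)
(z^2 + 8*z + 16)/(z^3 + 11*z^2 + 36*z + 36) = (z^2 + 8*z + 16)/(z^3 + 11*z^2 + 36*z + 36)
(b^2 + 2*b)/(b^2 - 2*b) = (b + 2)/(b - 2)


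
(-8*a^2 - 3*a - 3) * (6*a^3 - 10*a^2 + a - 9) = -48*a^5 + 62*a^4 + 4*a^3 + 99*a^2 + 24*a + 27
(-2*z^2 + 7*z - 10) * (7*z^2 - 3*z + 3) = -14*z^4 + 55*z^3 - 97*z^2 + 51*z - 30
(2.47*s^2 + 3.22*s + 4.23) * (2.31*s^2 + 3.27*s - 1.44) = 5.7057*s^4 + 15.5151*s^3 + 16.7439*s^2 + 9.1953*s - 6.0912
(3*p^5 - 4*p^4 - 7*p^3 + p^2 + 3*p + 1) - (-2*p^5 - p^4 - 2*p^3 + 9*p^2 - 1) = 5*p^5 - 3*p^4 - 5*p^3 - 8*p^2 + 3*p + 2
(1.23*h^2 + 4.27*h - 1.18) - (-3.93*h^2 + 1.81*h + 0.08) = 5.16*h^2 + 2.46*h - 1.26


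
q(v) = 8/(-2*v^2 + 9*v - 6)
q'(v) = 8*(4*v - 9)/(-2*v^2 + 9*v - 6)^2 = 8*(4*v - 9)/(2*v^2 - 9*v + 6)^2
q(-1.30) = -0.38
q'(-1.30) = -0.26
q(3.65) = 39.02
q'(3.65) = 1066.03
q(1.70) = 2.27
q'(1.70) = -1.42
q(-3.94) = -0.11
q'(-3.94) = -0.04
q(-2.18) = -0.23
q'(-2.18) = -0.11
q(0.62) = -6.73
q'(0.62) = -36.91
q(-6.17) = -0.06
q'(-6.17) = -0.01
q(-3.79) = -0.12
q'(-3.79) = -0.04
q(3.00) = 2.67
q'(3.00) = 2.67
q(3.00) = 2.67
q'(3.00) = 2.67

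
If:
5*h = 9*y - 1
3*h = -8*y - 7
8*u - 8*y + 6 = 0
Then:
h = -71/67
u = -329/268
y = -32/67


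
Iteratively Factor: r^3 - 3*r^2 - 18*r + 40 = (r + 4)*(r^2 - 7*r + 10) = (r - 2)*(r + 4)*(r - 5)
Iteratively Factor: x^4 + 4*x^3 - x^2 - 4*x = (x - 1)*(x^3 + 5*x^2 + 4*x) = (x - 1)*(x + 4)*(x^2 + x) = x*(x - 1)*(x + 4)*(x + 1)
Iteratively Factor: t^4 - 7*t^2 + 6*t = (t + 3)*(t^3 - 3*t^2 + 2*t) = (t - 2)*(t + 3)*(t^2 - t) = (t - 2)*(t - 1)*(t + 3)*(t)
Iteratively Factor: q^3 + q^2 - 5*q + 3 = (q + 3)*(q^2 - 2*q + 1) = (q - 1)*(q + 3)*(q - 1)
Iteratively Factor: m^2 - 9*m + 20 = (m - 5)*(m - 4)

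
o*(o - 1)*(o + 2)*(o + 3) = o^4 + 4*o^3 + o^2 - 6*o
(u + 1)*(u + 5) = u^2 + 6*u + 5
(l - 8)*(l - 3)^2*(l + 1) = l^4 - 13*l^3 + 43*l^2 - 15*l - 72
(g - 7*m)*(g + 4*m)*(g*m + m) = g^3*m - 3*g^2*m^2 + g^2*m - 28*g*m^3 - 3*g*m^2 - 28*m^3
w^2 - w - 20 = (w - 5)*(w + 4)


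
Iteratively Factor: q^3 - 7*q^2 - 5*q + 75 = (q + 3)*(q^2 - 10*q + 25) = (q - 5)*(q + 3)*(q - 5)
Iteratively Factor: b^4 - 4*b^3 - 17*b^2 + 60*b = (b)*(b^3 - 4*b^2 - 17*b + 60) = b*(b - 5)*(b^2 + b - 12) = b*(b - 5)*(b + 4)*(b - 3)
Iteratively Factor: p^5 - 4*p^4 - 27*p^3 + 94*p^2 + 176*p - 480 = (p - 2)*(p^4 - 2*p^3 - 31*p^2 + 32*p + 240) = (p - 2)*(p + 3)*(p^3 - 5*p^2 - 16*p + 80) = (p - 5)*(p - 2)*(p + 3)*(p^2 - 16) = (p - 5)*(p - 4)*(p - 2)*(p + 3)*(p + 4)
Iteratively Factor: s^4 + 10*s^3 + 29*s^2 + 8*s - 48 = (s + 3)*(s^3 + 7*s^2 + 8*s - 16) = (s + 3)*(s + 4)*(s^2 + 3*s - 4) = (s - 1)*(s + 3)*(s + 4)*(s + 4)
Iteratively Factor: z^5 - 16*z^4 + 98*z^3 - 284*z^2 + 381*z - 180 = (z - 3)*(z^4 - 13*z^3 + 59*z^2 - 107*z + 60) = (z - 3)^2*(z^3 - 10*z^2 + 29*z - 20) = (z - 4)*(z - 3)^2*(z^2 - 6*z + 5) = (z - 5)*(z - 4)*(z - 3)^2*(z - 1)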